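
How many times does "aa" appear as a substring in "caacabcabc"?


Searching for "aa" in "caacabcabc"
Scanning each position:
  Position 0: "ca" => no
  Position 1: "aa" => MATCH
  Position 2: "ac" => no
  Position 3: "ca" => no
  Position 4: "ab" => no
  Position 5: "bc" => no
  Position 6: "ca" => no
  Position 7: "ab" => no
  Position 8: "bc" => no
Total occurrences: 1

1


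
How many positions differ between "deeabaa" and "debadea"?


Comparing "deeabaa" and "debadea" position by position:
  Position 0: 'd' vs 'd' => same
  Position 1: 'e' vs 'e' => same
  Position 2: 'e' vs 'b' => DIFFER
  Position 3: 'a' vs 'a' => same
  Position 4: 'b' vs 'd' => DIFFER
  Position 5: 'a' vs 'e' => DIFFER
  Position 6: 'a' vs 'a' => same
Positions that differ: 3

3


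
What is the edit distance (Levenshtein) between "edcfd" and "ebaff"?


Computing edit distance: "edcfd" -> "ebaff"
DP table:
           e    b    a    f    f
      0    1    2    3    4    5
  e   1    0    1    2    3    4
  d   2    1    1    2    3    4
  c   3    2    2    2    3    4
  f   4    3    3    3    2    3
  d   5    4    4    4    3    3
Edit distance = dp[5][5] = 3

3


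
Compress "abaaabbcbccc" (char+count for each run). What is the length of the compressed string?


Input: abaaabbcbccc
Runs:
  'a' x 1 => "a1"
  'b' x 1 => "b1"
  'a' x 3 => "a3"
  'b' x 2 => "b2"
  'c' x 1 => "c1"
  'b' x 1 => "b1"
  'c' x 3 => "c3"
Compressed: "a1b1a3b2c1b1c3"
Compressed length: 14

14


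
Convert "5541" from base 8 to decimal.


Input: "5541" in base 8
Positional expansion:
  Digit '5' (value 5) x 8^3 = 2560
  Digit '5' (value 5) x 8^2 = 320
  Digit '4' (value 4) x 8^1 = 32
  Digit '1' (value 1) x 8^0 = 1
Sum = 2913

2913


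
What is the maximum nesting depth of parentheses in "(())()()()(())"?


Input: "(())()()()(())"
Tracking depth:
  Position 0 '(': depth becomes 1
  Position 1 '(': depth becomes 2
  Position 2 ')': depth becomes 1
  Position 3 ')': depth becomes 0
  Position 4 '(': depth becomes 1
  Position 5 ')': depth becomes 0
  Position 6 '(': depth becomes 1
  Position 7 ')': depth becomes 0
  Position 8 '(': depth becomes 1
  Position 9 ')': depth becomes 0
  Position 10 '(': depth becomes 1
  Position 11 '(': depth becomes 2
  Position 12 ')': depth becomes 1
  Position 13 ')': depth becomes 0
Maximum depth reached: 2

2


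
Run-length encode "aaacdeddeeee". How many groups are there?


Input: aaacdeddeeee
Scanning for consecutive runs:
  Group 1: 'a' x 3 (positions 0-2)
  Group 2: 'c' x 1 (positions 3-3)
  Group 3: 'd' x 1 (positions 4-4)
  Group 4: 'e' x 1 (positions 5-5)
  Group 5: 'd' x 2 (positions 6-7)
  Group 6: 'e' x 4 (positions 8-11)
Total groups: 6

6


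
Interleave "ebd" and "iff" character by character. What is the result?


Interleaving "ebd" and "iff":
  Position 0: 'e' from first, 'i' from second => "ei"
  Position 1: 'b' from first, 'f' from second => "bf"
  Position 2: 'd' from first, 'f' from second => "df"
Result: eibfdf

eibfdf


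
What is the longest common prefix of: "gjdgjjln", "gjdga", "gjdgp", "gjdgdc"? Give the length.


Words: gjdgjjln, gjdga, gjdgp, gjdgdc
  Position 0: all 'g' => match
  Position 1: all 'j' => match
  Position 2: all 'd' => match
  Position 3: all 'g' => match
  Position 4: ('j', 'a', 'p', 'd') => mismatch, stop
LCP = "gjdg" (length 4)

4


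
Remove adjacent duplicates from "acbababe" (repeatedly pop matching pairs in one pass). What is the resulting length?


Input: acbababe
Stack-based adjacent duplicate removal:
  Read 'a': push. Stack: a
  Read 'c': push. Stack: ac
  Read 'b': push. Stack: acb
  Read 'a': push. Stack: acba
  Read 'b': push. Stack: acbab
  Read 'a': push. Stack: acbaba
  Read 'b': push. Stack: acbabab
  Read 'e': push. Stack: acbababe
Final stack: "acbababe" (length 8)

8


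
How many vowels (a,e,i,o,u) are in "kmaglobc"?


Input: kmaglobc
Checking each character:
  'k' at position 0: consonant
  'm' at position 1: consonant
  'a' at position 2: vowel (running total: 1)
  'g' at position 3: consonant
  'l' at position 4: consonant
  'o' at position 5: vowel (running total: 2)
  'b' at position 6: consonant
  'c' at position 7: consonant
Total vowels: 2

2


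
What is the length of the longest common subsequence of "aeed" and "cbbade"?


LCS of "aeed" and "cbbade"
DP table:
           c    b    b    a    d    e
      0    0    0    0    0    0    0
  a   0    0    0    0    1    1    1
  e   0    0    0    0    1    1    2
  e   0    0    0    0    1    1    2
  d   0    0    0    0    1    2    2
LCS length = dp[4][6] = 2

2


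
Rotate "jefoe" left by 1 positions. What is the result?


Input: "jefoe", rotate left by 1
First 1 characters: "j"
Remaining characters: "efoe"
Concatenate remaining + first: "efoe" + "j" = "efoej"

efoej


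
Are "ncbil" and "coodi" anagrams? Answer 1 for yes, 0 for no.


Strings: "ncbil", "coodi"
Sorted first:  bciln
Sorted second: cdioo
Differ at position 0: 'b' vs 'c' => not anagrams

0


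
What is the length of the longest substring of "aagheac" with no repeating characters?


Input: "aagheac"
Sliding window (track last position of each char):
  Position 0 ('a'): window [0,0] length 1 -- new best
  Position 1 ('a'): repeat (last at 0), move window start to 1
  Position 1 ('a'): window [1,1] length 1
  Position 2 ('g'): window [1,2] length 2 -- new best
  Position 3 ('h'): window [1,3] length 3 -- new best
  Position 4 ('e'): window [1,4] length 4 -- new best
  Position 5 ('a'): repeat (last at 1), move window start to 2
  Position 5 ('a'): window [2,5] length 4
  Position 6 ('c'): window [2,6] length 5 -- new best
Longest substring with no repeats: "gheac" with length 5

5


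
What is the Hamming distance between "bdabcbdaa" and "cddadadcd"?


Comparing "bdabcbdaa" and "cddadadcd" position by position:
  Position 0: 'b' vs 'c' => differ
  Position 1: 'd' vs 'd' => same
  Position 2: 'a' vs 'd' => differ
  Position 3: 'b' vs 'a' => differ
  Position 4: 'c' vs 'd' => differ
  Position 5: 'b' vs 'a' => differ
  Position 6: 'd' vs 'd' => same
  Position 7: 'a' vs 'c' => differ
  Position 8: 'a' vs 'd' => differ
Total differences (Hamming distance): 7

7


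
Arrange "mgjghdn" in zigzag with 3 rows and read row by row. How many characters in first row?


Zigzag "mgjghdn" into 3 rows:
Placing characters:
  'm' => row 0
  'g' => row 1
  'j' => row 2
  'g' => row 1
  'h' => row 0
  'd' => row 1
  'n' => row 2
Rows:
  Row 0: "mh"
  Row 1: "ggd"
  Row 2: "jn"
First row length: 2

2


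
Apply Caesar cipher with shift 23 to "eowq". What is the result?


Caesar cipher: shift "eowq" by 23
  'e' (pos 4) + 23 = pos 1 = 'b'
  'o' (pos 14) + 23 = pos 11 = 'l'
  'w' (pos 22) + 23 = pos 19 = 't'
  'q' (pos 16) + 23 = pos 13 = 'n'
Result: bltn

bltn


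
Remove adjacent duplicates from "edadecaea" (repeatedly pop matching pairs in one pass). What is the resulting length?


Input: edadecaea
Stack-based adjacent duplicate removal:
  Read 'e': push. Stack: e
  Read 'd': push. Stack: ed
  Read 'a': push. Stack: eda
  Read 'd': push. Stack: edad
  Read 'e': push. Stack: edade
  Read 'c': push. Stack: edadec
  Read 'a': push. Stack: edadeca
  Read 'e': push. Stack: edadecae
  Read 'a': push. Stack: edadecaea
Final stack: "edadecaea" (length 9)

9


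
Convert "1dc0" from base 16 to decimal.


Input: "1dc0" in base 16
Positional expansion:
  Digit '1' (value 1) x 16^3 = 4096
  Digit 'd' (value 13) x 16^2 = 3328
  Digit 'c' (value 12) x 16^1 = 192
  Digit '0' (value 0) x 16^0 = 0
Sum = 7616

7616


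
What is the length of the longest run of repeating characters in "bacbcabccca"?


Input: "bacbcabccca"
Scanning for longest run:
  Position 1 ('a'): new char, reset run to 1
  Position 2 ('c'): new char, reset run to 1
  Position 3 ('b'): new char, reset run to 1
  Position 4 ('c'): new char, reset run to 1
  Position 5 ('a'): new char, reset run to 1
  Position 6 ('b'): new char, reset run to 1
  Position 7 ('c'): new char, reset run to 1
  Position 8 ('c'): continues run of 'c', length=2
  Position 9 ('c'): continues run of 'c', length=3
  Position 10 ('a'): new char, reset run to 1
Longest run: 'c' with length 3

3


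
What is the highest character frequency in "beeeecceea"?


Input: beeeecceea
Character counts:
  'a': 1
  'b': 1
  'c': 2
  'e': 6
Maximum frequency: 6

6


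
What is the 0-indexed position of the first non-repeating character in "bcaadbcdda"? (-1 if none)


Input: bcaadbcdda
Character frequencies:
  'a': 3
  'b': 2
  'c': 2
  'd': 3
Scanning left to right for freq == 1:
  Position 0 ('b'): freq=2, skip
  Position 1 ('c'): freq=2, skip
  Position 2 ('a'): freq=3, skip
  Position 3 ('a'): freq=3, skip
  Position 4 ('d'): freq=3, skip
  Position 5 ('b'): freq=2, skip
  Position 6 ('c'): freq=2, skip
  Position 7 ('d'): freq=3, skip
  Position 8 ('d'): freq=3, skip
  Position 9 ('a'): freq=3, skip
  No unique character found => answer = -1

-1


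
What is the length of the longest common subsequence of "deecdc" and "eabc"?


LCS of "deecdc" and "eabc"
DP table:
           e    a    b    c
      0    0    0    0    0
  d   0    0    0    0    0
  e   0    1    1    1    1
  e   0    1    1    1    1
  c   0    1    1    1    2
  d   0    1    1    1    2
  c   0    1    1    1    2
LCS length = dp[6][4] = 2

2


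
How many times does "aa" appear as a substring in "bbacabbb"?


Searching for "aa" in "bbacabbb"
Scanning each position:
  Position 0: "bb" => no
  Position 1: "ba" => no
  Position 2: "ac" => no
  Position 3: "ca" => no
  Position 4: "ab" => no
  Position 5: "bb" => no
  Position 6: "bb" => no
Total occurrences: 0

0


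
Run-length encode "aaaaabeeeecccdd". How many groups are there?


Input: aaaaabeeeecccdd
Scanning for consecutive runs:
  Group 1: 'a' x 5 (positions 0-4)
  Group 2: 'b' x 1 (positions 5-5)
  Group 3: 'e' x 4 (positions 6-9)
  Group 4: 'c' x 3 (positions 10-12)
  Group 5: 'd' x 2 (positions 13-14)
Total groups: 5

5


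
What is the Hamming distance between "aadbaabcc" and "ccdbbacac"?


Comparing "aadbaabcc" and "ccdbbacac" position by position:
  Position 0: 'a' vs 'c' => differ
  Position 1: 'a' vs 'c' => differ
  Position 2: 'd' vs 'd' => same
  Position 3: 'b' vs 'b' => same
  Position 4: 'a' vs 'b' => differ
  Position 5: 'a' vs 'a' => same
  Position 6: 'b' vs 'c' => differ
  Position 7: 'c' vs 'a' => differ
  Position 8: 'c' vs 'c' => same
Total differences (Hamming distance): 5

5


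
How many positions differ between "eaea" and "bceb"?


Comparing "eaea" and "bceb" position by position:
  Position 0: 'e' vs 'b' => DIFFER
  Position 1: 'a' vs 'c' => DIFFER
  Position 2: 'e' vs 'e' => same
  Position 3: 'a' vs 'b' => DIFFER
Positions that differ: 3

3


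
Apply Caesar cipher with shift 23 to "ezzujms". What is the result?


Caesar cipher: shift "ezzujms" by 23
  'e' (pos 4) + 23 = pos 1 = 'b'
  'z' (pos 25) + 23 = pos 22 = 'w'
  'z' (pos 25) + 23 = pos 22 = 'w'
  'u' (pos 20) + 23 = pos 17 = 'r'
  'j' (pos 9) + 23 = pos 6 = 'g'
  'm' (pos 12) + 23 = pos 9 = 'j'
  's' (pos 18) + 23 = pos 15 = 'p'
Result: bwwrgjp

bwwrgjp


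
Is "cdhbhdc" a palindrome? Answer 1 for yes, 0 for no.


Input: cdhbhdc
Reversed: cdhbhdc
  Compare pos 0 ('c') with pos 6 ('c'): match
  Compare pos 1 ('d') with pos 5 ('d'): match
  Compare pos 2 ('h') with pos 4 ('h'): match
Result: palindrome

1


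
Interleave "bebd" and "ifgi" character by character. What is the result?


Interleaving "bebd" and "ifgi":
  Position 0: 'b' from first, 'i' from second => "bi"
  Position 1: 'e' from first, 'f' from second => "ef"
  Position 2: 'b' from first, 'g' from second => "bg"
  Position 3: 'd' from first, 'i' from second => "di"
Result: biefbgdi

biefbgdi


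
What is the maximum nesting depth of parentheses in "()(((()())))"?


Input: "()(((()())))"
Tracking depth:
  Position 0 '(': depth becomes 1
  Position 1 ')': depth becomes 0
  Position 2 '(': depth becomes 1
  Position 3 '(': depth becomes 2
  Position 4 '(': depth becomes 3
  Position 5 '(': depth becomes 4
  Position 6 ')': depth becomes 3
  Position 7 '(': depth becomes 4
  Position 8 ')': depth becomes 3
  Position 9 ')': depth becomes 2
  Position 10 ')': depth becomes 1
  Position 11 ')': depth becomes 0
Maximum depth reached: 4

4


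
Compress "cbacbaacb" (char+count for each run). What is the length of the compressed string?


Input: cbacbaacb
Runs:
  'c' x 1 => "c1"
  'b' x 1 => "b1"
  'a' x 1 => "a1"
  'c' x 1 => "c1"
  'b' x 1 => "b1"
  'a' x 2 => "a2"
  'c' x 1 => "c1"
  'b' x 1 => "b1"
Compressed: "c1b1a1c1b1a2c1b1"
Compressed length: 16

16


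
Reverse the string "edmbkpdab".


Input: edmbkpdab
Reading characters right to left:
  Position 8: 'b'
  Position 7: 'a'
  Position 6: 'd'
  Position 5: 'p'
  Position 4: 'k'
  Position 3: 'b'
  Position 2: 'm'
  Position 1: 'd'
  Position 0: 'e'
Reversed: badpkbmde

badpkbmde


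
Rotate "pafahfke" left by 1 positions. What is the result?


Input: "pafahfke", rotate left by 1
First 1 characters: "p"
Remaining characters: "afahfke"
Concatenate remaining + first: "afahfke" + "p" = "afahfkep"

afahfkep


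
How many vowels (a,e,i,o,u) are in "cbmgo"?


Input: cbmgo
Checking each character:
  'c' at position 0: consonant
  'b' at position 1: consonant
  'm' at position 2: consonant
  'g' at position 3: consonant
  'o' at position 4: vowel (running total: 1)
Total vowels: 1

1


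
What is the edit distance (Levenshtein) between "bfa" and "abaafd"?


Computing edit distance: "bfa" -> "abaafd"
DP table:
           a    b    a    a    f    d
      0    1    2    3    4    5    6
  b   1    1    1    2    3    4    5
  f   2    2    2    2    3    3    4
  a   3    2    3    2    2    3    4
Edit distance = dp[3][6] = 4

4


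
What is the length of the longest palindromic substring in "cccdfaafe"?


Input: "cccdfaafe"
Checking substrings for palindromes:
  [4:8] "faaf" (len 4) => palindrome
  [0:3] "ccc" (len 3) => palindrome
  [0:2] "cc" (len 2) => palindrome
  [1:3] "cc" (len 2) => palindrome
  [5:7] "aa" (len 2) => palindrome
Longest palindromic substring: "faaf" with length 4

4


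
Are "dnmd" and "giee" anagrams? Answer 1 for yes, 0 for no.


Strings: "dnmd", "giee"
Sorted first:  ddmn
Sorted second: eegi
Differ at position 0: 'd' vs 'e' => not anagrams

0


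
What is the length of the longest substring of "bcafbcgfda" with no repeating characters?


Input: "bcafbcgfda"
Sliding window (track last position of each char):
  Position 0 ('b'): window [0,0] length 1 -- new best
  Position 1 ('c'): window [0,1] length 2 -- new best
  Position 2 ('a'): window [0,2] length 3 -- new best
  Position 3 ('f'): window [0,3] length 4 -- new best
  Position 4 ('b'): repeat (last at 0), move window start to 1
  Position 4 ('b'): window [1,4] length 4
  Position 5 ('c'): repeat (last at 1), move window start to 2
  Position 5 ('c'): window [2,5] length 4
  Position 6 ('g'): window [2,6] length 5 -- new best
  Position 7 ('f'): repeat (last at 3), move window start to 4
  Position 7 ('f'): window [4,7] length 4
  Position 8 ('d'): window [4,8] length 5
  Position 9 ('a'): window [4,9] length 6 -- new best
Longest substring with no repeats: "bcgfda" with length 6

6


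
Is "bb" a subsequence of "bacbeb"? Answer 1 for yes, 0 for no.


Check if "bb" is a subsequence of "bacbeb"
Greedy scan:
  Position 0 ('b'): matches sub[0] = 'b'
  Position 1 ('a'): no match needed
  Position 2 ('c'): no match needed
  Position 3 ('b'): matches sub[1] = 'b'
  Position 4 ('e'): no match needed
  Position 5 ('b'): no match needed
All 2 characters matched => is a subsequence

1


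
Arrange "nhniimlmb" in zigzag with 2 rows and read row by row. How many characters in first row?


Zigzag "nhniimlmb" into 2 rows:
Placing characters:
  'n' => row 0
  'h' => row 1
  'n' => row 0
  'i' => row 1
  'i' => row 0
  'm' => row 1
  'l' => row 0
  'm' => row 1
  'b' => row 0
Rows:
  Row 0: "nnilb"
  Row 1: "himm"
First row length: 5

5


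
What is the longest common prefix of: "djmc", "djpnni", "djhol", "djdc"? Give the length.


Words: djmc, djpnni, djhol, djdc
  Position 0: all 'd' => match
  Position 1: all 'j' => match
  Position 2: ('m', 'p', 'h', 'd') => mismatch, stop
LCP = "dj" (length 2)

2


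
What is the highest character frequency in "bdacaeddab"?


Input: bdacaeddab
Character counts:
  'a': 3
  'b': 2
  'c': 1
  'd': 3
  'e': 1
Maximum frequency: 3

3


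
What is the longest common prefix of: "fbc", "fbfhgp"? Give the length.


Words: fbc, fbfhgp
  Position 0: all 'f' => match
  Position 1: all 'b' => match
  Position 2: ('c', 'f') => mismatch, stop
LCP = "fb" (length 2)

2


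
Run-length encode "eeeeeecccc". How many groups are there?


Input: eeeeeecccc
Scanning for consecutive runs:
  Group 1: 'e' x 6 (positions 0-5)
  Group 2: 'c' x 4 (positions 6-9)
Total groups: 2

2


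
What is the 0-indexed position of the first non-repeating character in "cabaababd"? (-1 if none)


Input: cabaababd
Character frequencies:
  'a': 4
  'b': 3
  'c': 1
  'd': 1
Scanning left to right for freq == 1:
  Position 0 ('c'): unique! => answer = 0

0


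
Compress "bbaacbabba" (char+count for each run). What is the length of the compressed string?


Input: bbaacbabba
Runs:
  'b' x 2 => "b2"
  'a' x 2 => "a2"
  'c' x 1 => "c1"
  'b' x 1 => "b1"
  'a' x 1 => "a1"
  'b' x 2 => "b2"
  'a' x 1 => "a1"
Compressed: "b2a2c1b1a1b2a1"
Compressed length: 14

14


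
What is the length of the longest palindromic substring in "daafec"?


Input: "daafec"
Checking substrings for palindromes:
  [1:3] "aa" (len 2) => palindrome
Longest palindromic substring: "aa" with length 2

2


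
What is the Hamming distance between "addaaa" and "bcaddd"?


Comparing "addaaa" and "bcaddd" position by position:
  Position 0: 'a' vs 'b' => differ
  Position 1: 'd' vs 'c' => differ
  Position 2: 'd' vs 'a' => differ
  Position 3: 'a' vs 'd' => differ
  Position 4: 'a' vs 'd' => differ
  Position 5: 'a' vs 'd' => differ
Total differences (Hamming distance): 6

6


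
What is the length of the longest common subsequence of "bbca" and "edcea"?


LCS of "bbca" and "edcea"
DP table:
           e    d    c    e    a
      0    0    0    0    0    0
  b   0    0    0    0    0    0
  b   0    0    0    0    0    0
  c   0    0    0    1    1    1
  a   0    0    0    1    1    2
LCS length = dp[4][5] = 2

2


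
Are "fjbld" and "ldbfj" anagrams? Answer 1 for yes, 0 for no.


Strings: "fjbld", "ldbfj"
Sorted first:  bdfjl
Sorted second: bdfjl
Sorted forms match => anagrams

1


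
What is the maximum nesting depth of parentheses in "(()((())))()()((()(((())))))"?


Input: "(()((())))()()((()(((())))))"
Tracking depth:
  Position 0 '(': depth becomes 1
  Position 1 '(': depth becomes 2
  Position 2 ')': depth becomes 1
  Position 3 '(': depth becomes 2
  Position 4 '(': depth becomes 3
  Position 5 '(': depth becomes 4
  Position 6 ')': depth becomes 3
  Position 7 ')': depth becomes 2
  Position 8 ')': depth becomes 1
  Position 9 ')': depth becomes 0
  Position 10 '(': depth becomes 1
  Position 11 ')': depth becomes 0
  Position 12 '(': depth becomes 1
  Position 13 ')': depth becomes 0
  Position 14 '(': depth becomes 1
  Position 15 '(': depth becomes 2
  Position 16 '(': depth becomes 3
  Position 17 ')': depth becomes 2
  Position 18 '(': depth becomes 3
  Position 19 '(': depth becomes 4
  Position 20 '(': depth becomes 5
  Position 21 '(': depth becomes 6
  Position 22 ')': depth becomes 5
  Position 23 ')': depth becomes 4
  Position 24 ')': depth becomes 3
  Position 25 ')': depth becomes 2
  Position 26 ')': depth becomes 1
  Position 27 ')': depth becomes 0
Maximum depth reached: 6

6


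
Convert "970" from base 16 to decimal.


Input: "970" in base 16
Positional expansion:
  Digit '9' (value 9) x 16^2 = 2304
  Digit '7' (value 7) x 16^1 = 112
  Digit '0' (value 0) x 16^0 = 0
Sum = 2416

2416


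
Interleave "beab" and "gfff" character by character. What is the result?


Interleaving "beab" and "gfff":
  Position 0: 'b' from first, 'g' from second => "bg"
  Position 1: 'e' from first, 'f' from second => "ef"
  Position 2: 'a' from first, 'f' from second => "af"
  Position 3: 'b' from first, 'f' from second => "bf"
Result: bgefafbf

bgefafbf


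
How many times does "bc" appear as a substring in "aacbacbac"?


Searching for "bc" in "aacbacbac"
Scanning each position:
  Position 0: "aa" => no
  Position 1: "ac" => no
  Position 2: "cb" => no
  Position 3: "ba" => no
  Position 4: "ac" => no
  Position 5: "cb" => no
  Position 6: "ba" => no
  Position 7: "ac" => no
Total occurrences: 0

0


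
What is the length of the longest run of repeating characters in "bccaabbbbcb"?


Input: "bccaabbbbcb"
Scanning for longest run:
  Position 1 ('c'): new char, reset run to 1
  Position 2 ('c'): continues run of 'c', length=2
  Position 3 ('a'): new char, reset run to 1
  Position 4 ('a'): continues run of 'a', length=2
  Position 5 ('b'): new char, reset run to 1
  Position 6 ('b'): continues run of 'b', length=2
  Position 7 ('b'): continues run of 'b', length=3
  Position 8 ('b'): continues run of 'b', length=4
  Position 9 ('c'): new char, reset run to 1
  Position 10 ('b'): new char, reset run to 1
Longest run: 'b' with length 4

4


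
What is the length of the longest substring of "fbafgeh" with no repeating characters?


Input: "fbafgeh"
Sliding window (track last position of each char):
  Position 0 ('f'): window [0,0] length 1 -- new best
  Position 1 ('b'): window [0,1] length 2 -- new best
  Position 2 ('a'): window [0,2] length 3 -- new best
  Position 3 ('f'): repeat (last at 0), move window start to 1
  Position 3 ('f'): window [1,3] length 3
  Position 4 ('g'): window [1,4] length 4 -- new best
  Position 5 ('e'): window [1,5] length 5 -- new best
  Position 6 ('h'): window [1,6] length 6 -- new best
Longest substring with no repeats: "bafgeh" with length 6

6


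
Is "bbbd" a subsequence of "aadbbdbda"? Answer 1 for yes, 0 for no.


Check if "bbbd" is a subsequence of "aadbbdbda"
Greedy scan:
  Position 0 ('a'): no match needed
  Position 1 ('a'): no match needed
  Position 2 ('d'): no match needed
  Position 3 ('b'): matches sub[0] = 'b'
  Position 4 ('b'): matches sub[1] = 'b'
  Position 5 ('d'): no match needed
  Position 6 ('b'): matches sub[2] = 'b'
  Position 7 ('d'): matches sub[3] = 'd'
  Position 8 ('a'): no match needed
All 4 characters matched => is a subsequence

1


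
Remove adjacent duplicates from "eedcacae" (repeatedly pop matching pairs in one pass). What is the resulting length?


Input: eedcacae
Stack-based adjacent duplicate removal:
  Read 'e': push. Stack: e
  Read 'e': matches stack top 'e' => pop. Stack: (empty)
  Read 'd': push. Stack: d
  Read 'c': push. Stack: dc
  Read 'a': push. Stack: dca
  Read 'c': push. Stack: dcac
  Read 'a': push. Stack: dcaca
  Read 'e': push. Stack: dcacae
Final stack: "dcacae" (length 6)

6


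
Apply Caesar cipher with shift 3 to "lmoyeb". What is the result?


Caesar cipher: shift "lmoyeb" by 3
  'l' (pos 11) + 3 = pos 14 = 'o'
  'm' (pos 12) + 3 = pos 15 = 'p'
  'o' (pos 14) + 3 = pos 17 = 'r'
  'y' (pos 24) + 3 = pos 1 = 'b'
  'e' (pos 4) + 3 = pos 7 = 'h'
  'b' (pos 1) + 3 = pos 4 = 'e'
Result: oprbhe

oprbhe


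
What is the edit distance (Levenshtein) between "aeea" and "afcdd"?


Computing edit distance: "aeea" -> "afcdd"
DP table:
           a    f    c    d    d
      0    1    2    3    4    5
  a   1    0    1    2    3    4
  e   2    1    1    2    3    4
  e   3    2    2    2    3    4
  a   4    3    3    3    3    4
Edit distance = dp[4][5] = 4

4


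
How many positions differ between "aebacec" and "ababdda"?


Comparing "aebacec" and "ababdda" position by position:
  Position 0: 'a' vs 'a' => same
  Position 1: 'e' vs 'b' => DIFFER
  Position 2: 'b' vs 'a' => DIFFER
  Position 3: 'a' vs 'b' => DIFFER
  Position 4: 'c' vs 'd' => DIFFER
  Position 5: 'e' vs 'd' => DIFFER
  Position 6: 'c' vs 'a' => DIFFER
Positions that differ: 6

6


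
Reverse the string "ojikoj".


Input: ojikoj
Reading characters right to left:
  Position 5: 'j'
  Position 4: 'o'
  Position 3: 'k'
  Position 2: 'i'
  Position 1: 'j'
  Position 0: 'o'
Reversed: jokijo

jokijo


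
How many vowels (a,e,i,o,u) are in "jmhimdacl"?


Input: jmhimdacl
Checking each character:
  'j' at position 0: consonant
  'm' at position 1: consonant
  'h' at position 2: consonant
  'i' at position 3: vowel (running total: 1)
  'm' at position 4: consonant
  'd' at position 5: consonant
  'a' at position 6: vowel (running total: 2)
  'c' at position 7: consonant
  'l' at position 8: consonant
Total vowels: 2

2


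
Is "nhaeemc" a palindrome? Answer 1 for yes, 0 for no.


Input: nhaeemc
Reversed: cmeeahn
  Compare pos 0 ('n') with pos 6 ('c'): MISMATCH
  Compare pos 1 ('h') with pos 5 ('m'): MISMATCH
  Compare pos 2 ('a') with pos 4 ('e'): MISMATCH
Result: not a palindrome

0


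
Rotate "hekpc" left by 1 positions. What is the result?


Input: "hekpc", rotate left by 1
First 1 characters: "h"
Remaining characters: "ekpc"
Concatenate remaining + first: "ekpc" + "h" = "ekpch"

ekpch


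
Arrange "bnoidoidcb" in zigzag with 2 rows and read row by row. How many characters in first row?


Zigzag "bnoidoidcb" into 2 rows:
Placing characters:
  'b' => row 0
  'n' => row 1
  'o' => row 0
  'i' => row 1
  'd' => row 0
  'o' => row 1
  'i' => row 0
  'd' => row 1
  'c' => row 0
  'b' => row 1
Rows:
  Row 0: "bodic"
  Row 1: "niodb"
First row length: 5

5


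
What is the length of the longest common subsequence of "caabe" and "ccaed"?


LCS of "caabe" and "ccaed"
DP table:
           c    c    a    e    d
      0    0    0    0    0    0
  c   0    1    1    1    1    1
  a   0    1    1    2    2    2
  a   0    1    1    2    2    2
  b   0    1    1    2    2    2
  e   0    1    1    2    3    3
LCS length = dp[5][5] = 3

3


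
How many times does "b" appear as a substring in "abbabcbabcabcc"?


Searching for "b" in "abbabcbabcabcc"
Scanning each position:
  Position 0: "a" => no
  Position 1: "b" => MATCH
  Position 2: "b" => MATCH
  Position 3: "a" => no
  Position 4: "b" => MATCH
  Position 5: "c" => no
  Position 6: "b" => MATCH
  Position 7: "a" => no
  Position 8: "b" => MATCH
  Position 9: "c" => no
  Position 10: "a" => no
  Position 11: "b" => MATCH
  Position 12: "c" => no
  Position 13: "c" => no
Total occurrences: 6

6


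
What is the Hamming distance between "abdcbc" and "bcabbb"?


Comparing "abdcbc" and "bcabbb" position by position:
  Position 0: 'a' vs 'b' => differ
  Position 1: 'b' vs 'c' => differ
  Position 2: 'd' vs 'a' => differ
  Position 3: 'c' vs 'b' => differ
  Position 4: 'b' vs 'b' => same
  Position 5: 'c' vs 'b' => differ
Total differences (Hamming distance): 5

5


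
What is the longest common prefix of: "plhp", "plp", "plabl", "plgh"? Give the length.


Words: plhp, plp, plabl, plgh
  Position 0: all 'p' => match
  Position 1: all 'l' => match
  Position 2: ('h', 'p', 'a', 'g') => mismatch, stop
LCP = "pl" (length 2)

2


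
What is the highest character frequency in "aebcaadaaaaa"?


Input: aebcaadaaaaa
Character counts:
  'a': 8
  'b': 1
  'c': 1
  'd': 1
  'e': 1
Maximum frequency: 8

8


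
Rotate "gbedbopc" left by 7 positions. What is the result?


Input: "gbedbopc", rotate left by 7
First 7 characters: "gbedbop"
Remaining characters: "c"
Concatenate remaining + first: "c" + "gbedbop" = "cgbedbop"

cgbedbop


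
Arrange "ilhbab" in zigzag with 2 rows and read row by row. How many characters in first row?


Zigzag "ilhbab" into 2 rows:
Placing characters:
  'i' => row 0
  'l' => row 1
  'h' => row 0
  'b' => row 1
  'a' => row 0
  'b' => row 1
Rows:
  Row 0: "iha"
  Row 1: "lbb"
First row length: 3

3


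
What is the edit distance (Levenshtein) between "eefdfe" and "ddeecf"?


Computing edit distance: "eefdfe" -> "ddeecf"
DP table:
           d    d    e    e    c    f
      0    1    2    3    4    5    6
  e   1    1    2    2    3    4    5
  e   2    2    2    2    2    3    4
  f   3    3    3    3    3    3    3
  d   4    3    3    4    4    4    4
  f   5    4    4    4    5    5    4
  e   6    5    5    4    4    5    5
Edit distance = dp[6][6] = 5

5


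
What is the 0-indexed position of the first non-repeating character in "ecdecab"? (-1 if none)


Input: ecdecab
Character frequencies:
  'a': 1
  'b': 1
  'c': 2
  'd': 1
  'e': 2
Scanning left to right for freq == 1:
  Position 0 ('e'): freq=2, skip
  Position 1 ('c'): freq=2, skip
  Position 2 ('d'): unique! => answer = 2

2


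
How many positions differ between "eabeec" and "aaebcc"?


Comparing "eabeec" and "aaebcc" position by position:
  Position 0: 'e' vs 'a' => DIFFER
  Position 1: 'a' vs 'a' => same
  Position 2: 'b' vs 'e' => DIFFER
  Position 3: 'e' vs 'b' => DIFFER
  Position 4: 'e' vs 'c' => DIFFER
  Position 5: 'c' vs 'c' => same
Positions that differ: 4

4


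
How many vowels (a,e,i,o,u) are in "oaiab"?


Input: oaiab
Checking each character:
  'o' at position 0: vowel (running total: 1)
  'a' at position 1: vowel (running total: 2)
  'i' at position 2: vowel (running total: 3)
  'a' at position 3: vowel (running total: 4)
  'b' at position 4: consonant
Total vowels: 4

4


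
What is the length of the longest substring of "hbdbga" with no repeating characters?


Input: "hbdbga"
Sliding window (track last position of each char):
  Position 0 ('h'): window [0,0] length 1 -- new best
  Position 1 ('b'): window [0,1] length 2 -- new best
  Position 2 ('d'): window [0,2] length 3 -- new best
  Position 3 ('b'): repeat (last at 1), move window start to 2
  Position 3 ('b'): window [2,3] length 2
  Position 4 ('g'): window [2,4] length 3
  Position 5 ('a'): window [2,5] length 4 -- new best
Longest substring with no repeats: "dbga" with length 4

4


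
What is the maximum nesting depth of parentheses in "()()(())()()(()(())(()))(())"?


Input: "()()(())()()(()(())(()))(())"
Tracking depth:
  Position 0 '(': depth becomes 1
  Position 1 ')': depth becomes 0
  Position 2 '(': depth becomes 1
  Position 3 ')': depth becomes 0
  Position 4 '(': depth becomes 1
  Position 5 '(': depth becomes 2
  Position 6 ')': depth becomes 1
  Position 7 ')': depth becomes 0
  Position 8 '(': depth becomes 1
  Position 9 ')': depth becomes 0
  Position 10 '(': depth becomes 1
  Position 11 ')': depth becomes 0
  Position 12 '(': depth becomes 1
  Position 13 '(': depth becomes 2
  Position 14 ')': depth becomes 1
  Position 15 '(': depth becomes 2
  Position 16 '(': depth becomes 3
  Position 17 ')': depth becomes 2
  Position 18 ')': depth becomes 1
  Position 19 '(': depth becomes 2
  Position 20 '(': depth becomes 3
  Position 21 ')': depth becomes 2
  Position 22 ')': depth becomes 1
  Position 23 ')': depth becomes 0
  Position 24 '(': depth becomes 1
  Position 25 '(': depth becomes 2
  Position 26 ')': depth becomes 1
  Position 27 ')': depth becomes 0
Maximum depth reached: 3

3


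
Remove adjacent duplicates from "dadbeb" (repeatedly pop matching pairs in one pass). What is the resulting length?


Input: dadbeb
Stack-based adjacent duplicate removal:
  Read 'd': push. Stack: d
  Read 'a': push. Stack: da
  Read 'd': push. Stack: dad
  Read 'b': push. Stack: dadb
  Read 'e': push. Stack: dadbe
  Read 'b': push. Stack: dadbeb
Final stack: "dadbeb" (length 6)

6


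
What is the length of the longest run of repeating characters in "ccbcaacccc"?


Input: "ccbcaacccc"
Scanning for longest run:
  Position 1 ('c'): continues run of 'c', length=2
  Position 2 ('b'): new char, reset run to 1
  Position 3 ('c'): new char, reset run to 1
  Position 4 ('a'): new char, reset run to 1
  Position 5 ('a'): continues run of 'a', length=2
  Position 6 ('c'): new char, reset run to 1
  Position 7 ('c'): continues run of 'c', length=2
  Position 8 ('c'): continues run of 'c', length=3
  Position 9 ('c'): continues run of 'c', length=4
Longest run: 'c' with length 4

4


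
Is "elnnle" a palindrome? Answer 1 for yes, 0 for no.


Input: elnnle
Reversed: elnnle
  Compare pos 0 ('e') with pos 5 ('e'): match
  Compare pos 1 ('l') with pos 4 ('l'): match
  Compare pos 2 ('n') with pos 3 ('n'): match
Result: palindrome

1


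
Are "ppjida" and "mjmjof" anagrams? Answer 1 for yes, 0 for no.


Strings: "ppjida", "mjmjof"
Sorted first:  adijpp
Sorted second: fjjmmo
Differ at position 0: 'a' vs 'f' => not anagrams

0


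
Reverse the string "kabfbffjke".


Input: kabfbffjke
Reading characters right to left:
  Position 9: 'e'
  Position 8: 'k'
  Position 7: 'j'
  Position 6: 'f'
  Position 5: 'f'
  Position 4: 'b'
  Position 3: 'f'
  Position 2: 'b'
  Position 1: 'a'
  Position 0: 'k'
Reversed: ekjffbfbak

ekjffbfbak


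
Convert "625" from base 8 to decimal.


Input: "625" in base 8
Positional expansion:
  Digit '6' (value 6) x 8^2 = 384
  Digit '2' (value 2) x 8^1 = 16
  Digit '5' (value 5) x 8^0 = 5
Sum = 405

405


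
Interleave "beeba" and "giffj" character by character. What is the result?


Interleaving "beeba" and "giffj":
  Position 0: 'b' from first, 'g' from second => "bg"
  Position 1: 'e' from first, 'i' from second => "ei"
  Position 2: 'e' from first, 'f' from second => "ef"
  Position 3: 'b' from first, 'f' from second => "bf"
  Position 4: 'a' from first, 'j' from second => "aj"
Result: bgeiefbfaj

bgeiefbfaj


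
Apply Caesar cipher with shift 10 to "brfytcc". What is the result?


Caesar cipher: shift "brfytcc" by 10
  'b' (pos 1) + 10 = pos 11 = 'l'
  'r' (pos 17) + 10 = pos 1 = 'b'
  'f' (pos 5) + 10 = pos 15 = 'p'
  'y' (pos 24) + 10 = pos 8 = 'i'
  't' (pos 19) + 10 = pos 3 = 'd'
  'c' (pos 2) + 10 = pos 12 = 'm'
  'c' (pos 2) + 10 = pos 12 = 'm'
Result: lbpidmm

lbpidmm


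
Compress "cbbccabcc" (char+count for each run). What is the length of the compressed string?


Input: cbbccabcc
Runs:
  'c' x 1 => "c1"
  'b' x 2 => "b2"
  'c' x 2 => "c2"
  'a' x 1 => "a1"
  'b' x 1 => "b1"
  'c' x 2 => "c2"
Compressed: "c1b2c2a1b1c2"
Compressed length: 12

12


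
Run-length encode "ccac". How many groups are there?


Input: ccac
Scanning for consecutive runs:
  Group 1: 'c' x 2 (positions 0-1)
  Group 2: 'a' x 1 (positions 2-2)
  Group 3: 'c' x 1 (positions 3-3)
Total groups: 3

3


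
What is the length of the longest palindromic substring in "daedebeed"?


Input: "daedebeed"
Checking substrings for palindromes:
  [2:5] "ede" (len 3) => palindrome
  [4:7] "ebe" (len 3) => palindrome
  [6:8] "ee" (len 2) => palindrome
Longest palindromic substring: "ede" with length 3

3


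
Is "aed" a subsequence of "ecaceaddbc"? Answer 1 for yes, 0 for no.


Check if "aed" is a subsequence of "ecaceaddbc"
Greedy scan:
  Position 0 ('e'): no match needed
  Position 1 ('c'): no match needed
  Position 2 ('a'): matches sub[0] = 'a'
  Position 3 ('c'): no match needed
  Position 4 ('e'): matches sub[1] = 'e'
  Position 5 ('a'): no match needed
  Position 6 ('d'): matches sub[2] = 'd'
  Position 7 ('d'): no match needed
  Position 8 ('b'): no match needed
  Position 9 ('c'): no match needed
All 3 characters matched => is a subsequence

1


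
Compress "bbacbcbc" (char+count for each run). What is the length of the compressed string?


Input: bbacbcbc
Runs:
  'b' x 2 => "b2"
  'a' x 1 => "a1"
  'c' x 1 => "c1"
  'b' x 1 => "b1"
  'c' x 1 => "c1"
  'b' x 1 => "b1"
  'c' x 1 => "c1"
Compressed: "b2a1c1b1c1b1c1"
Compressed length: 14

14


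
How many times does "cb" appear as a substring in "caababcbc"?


Searching for "cb" in "caababcbc"
Scanning each position:
  Position 0: "ca" => no
  Position 1: "aa" => no
  Position 2: "ab" => no
  Position 3: "ba" => no
  Position 4: "ab" => no
  Position 5: "bc" => no
  Position 6: "cb" => MATCH
  Position 7: "bc" => no
Total occurrences: 1

1


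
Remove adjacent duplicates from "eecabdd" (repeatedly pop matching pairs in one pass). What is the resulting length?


Input: eecabdd
Stack-based adjacent duplicate removal:
  Read 'e': push. Stack: e
  Read 'e': matches stack top 'e' => pop. Stack: (empty)
  Read 'c': push. Stack: c
  Read 'a': push. Stack: ca
  Read 'b': push. Stack: cab
  Read 'd': push. Stack: cabd
  Read 'd': matches stack top 'd' => pop. Stack: cab
Final stack: "cab" (length 3)

3


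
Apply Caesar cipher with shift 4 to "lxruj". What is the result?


Caesar cipher: shift "lxruj" by 4
  'l' (pos 11) + 4 = pos 15 = 'p'
  'x' (pos 23) + 4 = pos 1 = 'b'
  'r' (pos 17) + 4 = pos 21 = 'v'
  'u' (pos 20) + 4 = pos 24 = 'y'
  'j' (pos 9) + 4 = pos 13 = 'n'
Result: pbvyn

pbvyn


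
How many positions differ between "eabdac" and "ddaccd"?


Comparing "eabdac" and "ddaccd" position by position:
  Position 0: 'e' vs 'd' => DIFFER
  Position 1: 'a' vs 'd' => DIFFER
  Position 2: 'b' vs 'a' => DIFFER
  Position 3: 'd' vs 'c' => DIFFER
  Position 4: 'a' vs 'c' => DIFFER
  Position 5: 'c' vs 'd' => DIFFER
Positions that differ: 6

6


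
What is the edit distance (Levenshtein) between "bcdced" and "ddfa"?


Computing edit distance: "bcdced" -> "ddfa"
DP table:
           d    d    f    a
      0    1    2    3    4
  b   1    1    2    3    4
  c   2    2    2    3    4
  d   3    2    2    3    4
  c   4    3    3    3    4
  e   5    4    4    4    4
  d   6    5    4    5    5
Edit distance = dp[6][4] = 5

5


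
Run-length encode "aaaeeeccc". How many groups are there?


Input: aaaeeeccc
Scanning for consecutive runs:
  Group 1: 'a' x 3 (positions 0-2)
  Group 2: 'e' x 3 (positions 3-5)
  Group 3: 'c' x 3 (positions 6-8)
Total groups: 3

3


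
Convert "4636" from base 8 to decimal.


Input: "4636" in base 8
Positional expansion:
  Digit '4' (value 4) x 8^3 = 2048
  Digit '6' (value 6) x 8^2 = 384
  Digit '3' (value 3) x 8^1 = 24
  Digit '6' (value 6) x 8^0 = 6
Sum = 2462

2462


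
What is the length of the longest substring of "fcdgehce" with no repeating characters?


Input: "fcdgehce"
Sliding window (track last position of each char):
  Position 0 ('f'): window [0,0] length 1 -- new best
  Position 1 ('c'): window [0,1] length 2 -- new best
  Position 2 ('d'): window [0,2] length 3 -- new best
  Position 3 ('g'): window [0,3] length 4 -- new best
  Position 4 ('e'): window [0,4] length 5 -- new best
  Position 5 ('h'): window [0,5] length 6 -- new best
  Position 6 ('c'): repeat (last at 1), move window start to 2
  Position 6 ('c'): window [2,6] length 5
  Position 7 ('e'): repeat (last at 4), move window start to 5
  Position 7 ('e'): window [5,7] length 3
Longest substring with no repeats: "fcdgeh" with length 6

6


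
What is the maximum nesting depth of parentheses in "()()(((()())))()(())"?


Input: "()()(((()())))()(())"
Tracking depth:
  Position 0 '(': depth becomes 1
  Position 1 ')': depth becomes 0
  Position 2 '(': depth becomes 1
  Position 3 ')': depth becomes 0
  Position 4 '(': depth becomes 1
  Position 5 '(': depth becomes 2
  Position 6 '(': depth becomes 3
  Position 7 '(': depth becomes 4
  Position 8 ')': depth becomes 3
  Position 9 '(': depth becomes 4
  Position 10 ')': depth becomes 3
  Position 11 ')': depth becomes 2
  Position 12 ')': depth becomes 1
  Position 13 ')': depth becomes 0
  Position 14 '(': depth becomes 1
  Position 15 ')': depth becomes 0
  Position 16 '(': depth becomes 1
  Position 17 '(': depth becomes 2
  Position 18 ')': depth becomes 1
  Position 19 ')': depth becomes 0
Maximum depth reached: 4

4


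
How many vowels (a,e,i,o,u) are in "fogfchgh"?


Input: fogfchgh
Checking each character:
  'f' at position 0: consonant
  'o' at position 1: vowel (running total: 1)
  'g' at position 2: consonant
  'f' at position 3: consonant
  'c' at position 4: consonant
  'h' at position 5: consonant
  'g' at position 6: consonant
  'h' at position 7: consonant
Total vowels: 1

1


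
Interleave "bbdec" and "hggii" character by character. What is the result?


Interleaving "bbdec" and "hggii":
  Position 0: 'b' from first, 'h' from second => "bh"
  Position 1: 'b' from first, 'g' from second => "bg"
  Position 2: 'd' from first, 'g' from second => "dg"
  Position 3: 'e' from first, 'i' from second => "ei"
  Position 4: 'c' from first, 'i' from second => "ci"
Result: bhbgdgeici

bhbgdgeici
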